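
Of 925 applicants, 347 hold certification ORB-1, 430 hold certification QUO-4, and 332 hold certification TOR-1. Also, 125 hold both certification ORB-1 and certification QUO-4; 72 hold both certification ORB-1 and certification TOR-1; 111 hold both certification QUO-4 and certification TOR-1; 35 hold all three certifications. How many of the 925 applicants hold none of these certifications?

|union| = 347 + 430 + 332 − 125 − 72 − 111 + 35 = 836
None: 925 − 836 = 89

89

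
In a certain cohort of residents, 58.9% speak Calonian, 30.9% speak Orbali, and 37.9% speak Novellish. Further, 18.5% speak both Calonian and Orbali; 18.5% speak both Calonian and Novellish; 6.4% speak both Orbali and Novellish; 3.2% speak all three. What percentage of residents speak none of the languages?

By inclusion–exclusion:
P(at least one) = 58.9 + 30.9 + 37.9 − 18.5 − 18.5 − 6.4 + 3.2 = 87.5%
P(none) = 100% − 87.5% = 12.5%

12.5%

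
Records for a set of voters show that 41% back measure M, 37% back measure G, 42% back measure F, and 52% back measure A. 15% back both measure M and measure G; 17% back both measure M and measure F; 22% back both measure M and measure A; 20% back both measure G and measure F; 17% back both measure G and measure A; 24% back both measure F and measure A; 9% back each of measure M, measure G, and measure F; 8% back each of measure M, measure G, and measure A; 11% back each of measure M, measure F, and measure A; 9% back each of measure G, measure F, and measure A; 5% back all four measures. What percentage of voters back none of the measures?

By inclusion–exclusion:
P(at least one) = 41 + 37 + 42 + 52 − 15 − 17 − 22 − 20 − 17 − 24 + 9 + 8 + 11 + 9 − 5 = 89%
P(none) = 100% − 89% = 11%

11%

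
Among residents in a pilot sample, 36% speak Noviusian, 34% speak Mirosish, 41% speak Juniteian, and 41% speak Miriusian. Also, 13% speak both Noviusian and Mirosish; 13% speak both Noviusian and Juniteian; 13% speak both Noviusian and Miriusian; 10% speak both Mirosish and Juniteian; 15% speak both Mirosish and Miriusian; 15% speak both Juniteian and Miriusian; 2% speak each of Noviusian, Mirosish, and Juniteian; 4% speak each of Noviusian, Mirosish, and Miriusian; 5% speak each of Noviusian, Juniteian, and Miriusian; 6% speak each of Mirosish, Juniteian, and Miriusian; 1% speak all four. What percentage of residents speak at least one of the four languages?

By inclusion–exclusion:
P(≥1) = 36 + 34 + 41 + 41 − 13 − 13 − 13 − 10 − 15 − 15 + 2 + 4 + 5 + 6 − 1 = 89%

89%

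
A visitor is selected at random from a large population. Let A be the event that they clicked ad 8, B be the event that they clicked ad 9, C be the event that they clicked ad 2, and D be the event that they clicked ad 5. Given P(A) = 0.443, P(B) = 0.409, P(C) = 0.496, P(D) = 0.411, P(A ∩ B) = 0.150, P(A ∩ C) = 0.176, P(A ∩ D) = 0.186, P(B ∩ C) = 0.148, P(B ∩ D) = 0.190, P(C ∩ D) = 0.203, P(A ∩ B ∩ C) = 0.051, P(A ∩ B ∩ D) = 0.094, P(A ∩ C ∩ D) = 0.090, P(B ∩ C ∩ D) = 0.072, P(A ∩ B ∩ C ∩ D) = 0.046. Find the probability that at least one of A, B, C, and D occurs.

P(A ∪ B ∪ C ∪ D) = 0.443 + 0.409 + 0.496 + 0.411 − 0.150 − 0.176 − 0.186 − 0.148 − 0.190 − 0.203 + 0.051 + 0.094 + 0.090 + 0.072 − 0.046 = 0.967

0.967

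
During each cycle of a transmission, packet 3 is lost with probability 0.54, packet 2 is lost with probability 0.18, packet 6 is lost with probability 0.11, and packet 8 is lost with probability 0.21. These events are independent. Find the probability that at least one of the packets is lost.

P(none) = (1 − 0.54) × (1 − 0.18) × (1 − 0.11) × (1 − 0.21) = 0.46 × 0.82 × 0.89 × 0.79 = 0.26520932
P(at least one) = 1 − 0.26520932 = 0.73479068

0.73479068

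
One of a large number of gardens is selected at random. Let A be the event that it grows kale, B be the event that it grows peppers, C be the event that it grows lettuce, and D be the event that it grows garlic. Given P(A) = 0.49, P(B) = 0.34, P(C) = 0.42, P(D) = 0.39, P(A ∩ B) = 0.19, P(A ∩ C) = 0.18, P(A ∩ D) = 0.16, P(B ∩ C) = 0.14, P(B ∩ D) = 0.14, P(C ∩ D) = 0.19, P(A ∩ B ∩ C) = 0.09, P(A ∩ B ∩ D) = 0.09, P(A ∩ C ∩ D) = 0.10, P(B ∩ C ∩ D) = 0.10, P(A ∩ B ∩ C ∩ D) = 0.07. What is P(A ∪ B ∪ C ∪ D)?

0.95

By inclusion–exclusion:
P(A ∪ B ∪ C ∪ D) = 0.49 + 0.34 + 0.42 + 0.39 − 0.19 − 0.18 − 0.16 − 0.14 − 0.14 − 0.19 + 0.09 + 0.09 + 0.10 + 0.10 − 0.07 = 0.95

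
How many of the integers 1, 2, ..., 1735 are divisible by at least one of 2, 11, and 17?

867 + 157 + 102 − 78 − 51 − 9 + 4 = 992

992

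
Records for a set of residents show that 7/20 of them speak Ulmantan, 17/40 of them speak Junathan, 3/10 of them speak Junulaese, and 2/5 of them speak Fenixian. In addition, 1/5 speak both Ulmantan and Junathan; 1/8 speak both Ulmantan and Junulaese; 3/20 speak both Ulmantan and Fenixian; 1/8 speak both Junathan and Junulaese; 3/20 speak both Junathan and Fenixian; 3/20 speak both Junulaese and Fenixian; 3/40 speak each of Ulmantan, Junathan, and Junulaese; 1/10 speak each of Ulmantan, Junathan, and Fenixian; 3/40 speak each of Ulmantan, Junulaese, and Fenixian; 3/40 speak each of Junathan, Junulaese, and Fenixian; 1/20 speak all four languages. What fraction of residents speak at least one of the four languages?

Inclusion–exclusion gives
P(at least one) = 7/20 + 17/40 + 3/10 + 2/5 − 1/5 − 1/8 − 3/20 − 1/8 − 3/20 − 3/20 + 3/40 + 1/10 + 3/40 + 3/40 − 1/20 = 17/20

17/20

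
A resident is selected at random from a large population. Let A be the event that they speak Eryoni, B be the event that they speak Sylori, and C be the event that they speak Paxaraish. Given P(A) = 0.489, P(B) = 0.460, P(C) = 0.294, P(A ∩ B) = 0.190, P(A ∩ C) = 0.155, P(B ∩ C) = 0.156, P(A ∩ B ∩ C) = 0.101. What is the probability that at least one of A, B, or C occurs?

P(A ∪ B ∪ C) = 0.489 + 0.460 + 0.294 − 0.190 − 0.155 − 0.156 + 0.101 = 0.843

0.843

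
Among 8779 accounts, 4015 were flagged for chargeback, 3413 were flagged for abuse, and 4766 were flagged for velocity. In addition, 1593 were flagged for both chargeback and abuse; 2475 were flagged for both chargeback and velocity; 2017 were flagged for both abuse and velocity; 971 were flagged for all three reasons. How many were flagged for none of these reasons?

1699

N(≥1) = 4015 + 3413 + 4766 − 1593 − 2475 − 2017 + 971 = 7080
None: 8779 − 7080 = 1699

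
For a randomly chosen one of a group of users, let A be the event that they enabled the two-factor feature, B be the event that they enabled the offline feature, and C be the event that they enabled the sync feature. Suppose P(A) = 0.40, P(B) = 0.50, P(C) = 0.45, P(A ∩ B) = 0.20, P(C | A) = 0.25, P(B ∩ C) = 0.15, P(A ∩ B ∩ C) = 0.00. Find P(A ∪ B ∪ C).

P(A ∩ C) = P(A)·P(C|A) = 0.40 × 0.25 = 0.10
P(A ∪ B ∪ C) = 0.40 + 0.50 + 0.45 − 0.20 − 0.10 − 0.15 + 0.00 = 0.90

0.90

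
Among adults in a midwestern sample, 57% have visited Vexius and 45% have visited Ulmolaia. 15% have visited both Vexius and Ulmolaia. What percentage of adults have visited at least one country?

87%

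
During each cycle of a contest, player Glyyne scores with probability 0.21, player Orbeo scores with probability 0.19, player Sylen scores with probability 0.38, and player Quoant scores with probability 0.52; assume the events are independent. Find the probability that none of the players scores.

0.19043424

P(none) = (1 − 0.21) × (1 − 0.19) × (1 − 0.38) × (1 − 0.52) = 0.79 × 0.81 × 0.62 × 0.48 = 0.19043424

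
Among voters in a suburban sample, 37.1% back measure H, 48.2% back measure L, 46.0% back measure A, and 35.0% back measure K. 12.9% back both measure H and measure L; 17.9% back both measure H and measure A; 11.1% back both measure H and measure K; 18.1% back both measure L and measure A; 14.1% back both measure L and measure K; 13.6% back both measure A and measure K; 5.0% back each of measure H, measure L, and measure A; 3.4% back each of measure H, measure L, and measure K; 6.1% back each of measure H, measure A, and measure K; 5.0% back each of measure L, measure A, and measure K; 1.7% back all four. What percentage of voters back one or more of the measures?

96.4%

Using inclusion–exclusion:
P(union) = 37.1 + 48.2 + 46.0 + 35.0 − 12.9 − 17.9 − 11.1 − 18.1 − 14.1 − 13.6 + 5.0 + 3.4 + 6.1 + 5.0 − 1.7 = 96.4%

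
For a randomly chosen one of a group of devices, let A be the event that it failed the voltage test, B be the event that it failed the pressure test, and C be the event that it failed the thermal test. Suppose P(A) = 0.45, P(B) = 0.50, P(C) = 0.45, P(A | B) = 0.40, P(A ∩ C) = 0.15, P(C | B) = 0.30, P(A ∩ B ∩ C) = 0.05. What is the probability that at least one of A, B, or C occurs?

0.95

P(A ∩ B) = P(B)·P(A|B) = 0.50 × 0.40 = 0.20
P(B ∩ C) = P(B)·P(C|B) = 0.50 × 0.30 = 0.15
Apply inclusion-exclusion:
P(A ∪ B ∪ C) = 0.45 + 0.50 + 0.45 − 0.20 − 0.15 − 0.15 + 0.05 = 0.95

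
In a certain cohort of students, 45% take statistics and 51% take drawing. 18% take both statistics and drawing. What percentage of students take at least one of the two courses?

By inclusion-exclusion,
P(union) = 45 + 51 − 18 = 78%

78%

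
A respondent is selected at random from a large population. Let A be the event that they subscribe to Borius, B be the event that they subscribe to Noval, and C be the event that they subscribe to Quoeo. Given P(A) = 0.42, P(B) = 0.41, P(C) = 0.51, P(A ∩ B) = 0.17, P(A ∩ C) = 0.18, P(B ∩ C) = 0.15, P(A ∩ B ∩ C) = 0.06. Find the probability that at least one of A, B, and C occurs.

Using inclusion–exclusion:
P(A ∪ B ∪ C) = 0.42 + 0.41 + 0.51 − 0.17 − 0.18 − 0.15 + 0.06 = 0.90

0.90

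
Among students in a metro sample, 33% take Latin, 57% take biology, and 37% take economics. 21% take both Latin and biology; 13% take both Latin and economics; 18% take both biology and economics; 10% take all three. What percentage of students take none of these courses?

15%

Apply inclusion-exclusion:
P(at least one) = 33 + 57 + 37 − 21 − 13 − 18 + 10 = 85%
P(none) = 100% − 85% = 15%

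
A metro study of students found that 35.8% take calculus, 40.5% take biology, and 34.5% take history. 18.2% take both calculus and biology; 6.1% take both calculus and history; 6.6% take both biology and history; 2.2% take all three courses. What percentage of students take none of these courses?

17.9%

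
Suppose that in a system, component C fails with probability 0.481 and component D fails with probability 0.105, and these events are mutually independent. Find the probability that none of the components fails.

Since the events are independent, P(none) is the product of the individual non-occurrence probabilities.
P(none) = (1 − 0.481) × (1 − 0.105) = 0.519 × 0.895 = 0.464505

0.464505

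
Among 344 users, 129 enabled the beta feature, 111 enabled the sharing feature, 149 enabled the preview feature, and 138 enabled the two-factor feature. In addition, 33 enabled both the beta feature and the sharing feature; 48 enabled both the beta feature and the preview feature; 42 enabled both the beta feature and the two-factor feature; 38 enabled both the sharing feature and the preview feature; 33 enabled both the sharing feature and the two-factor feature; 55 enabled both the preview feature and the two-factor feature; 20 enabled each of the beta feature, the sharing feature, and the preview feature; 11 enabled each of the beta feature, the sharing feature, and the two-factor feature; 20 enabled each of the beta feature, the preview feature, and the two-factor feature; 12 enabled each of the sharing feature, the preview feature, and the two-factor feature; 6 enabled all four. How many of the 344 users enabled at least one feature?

By inclusion–exclusion:
|union| = 129 + 111 + 149 + 138 − 33 − 48 − 42 − 38 − 33 − 55 + 20 + 11 + 20 + 12 − 6 = 335

335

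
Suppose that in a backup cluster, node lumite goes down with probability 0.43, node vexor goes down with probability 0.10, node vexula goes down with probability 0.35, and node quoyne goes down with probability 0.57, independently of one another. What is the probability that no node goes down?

P(none) = (1 − 0.43) × (1 − 0.10) × (1 − 0.35) × (1 − 0.57) = 0.57 × 0.90 × 0.65 × 0.43 = 0.1433835

0.1433835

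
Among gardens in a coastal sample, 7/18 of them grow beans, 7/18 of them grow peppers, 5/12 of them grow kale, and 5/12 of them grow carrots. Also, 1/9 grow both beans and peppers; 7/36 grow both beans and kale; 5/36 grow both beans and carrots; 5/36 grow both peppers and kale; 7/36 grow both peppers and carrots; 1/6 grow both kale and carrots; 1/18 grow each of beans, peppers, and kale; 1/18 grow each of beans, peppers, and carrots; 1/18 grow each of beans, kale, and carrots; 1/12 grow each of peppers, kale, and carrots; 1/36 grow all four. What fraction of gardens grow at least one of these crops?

8/9

Using inclusion–exclusion:
P(at least one) = 7/18 + 7/18 + 5/12 + 5/12 − 1/9 − 7/36 − 5/36 − 5/36 − 7/36 − 1/6 + 1/18 + 1/18 + 1/18 + 1/12 − 1/36 = 8/9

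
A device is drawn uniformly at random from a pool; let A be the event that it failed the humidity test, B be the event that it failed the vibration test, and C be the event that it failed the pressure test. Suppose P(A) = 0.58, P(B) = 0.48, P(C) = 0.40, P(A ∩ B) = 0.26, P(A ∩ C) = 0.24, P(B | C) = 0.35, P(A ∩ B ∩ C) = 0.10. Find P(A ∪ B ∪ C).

P(B ∩ C) = P(C)·P(B|C) = 0.40 × 0.35 = 0.14
P(A ∪ B ∪ C) = 0.58 + 0.48 + 0.40 − 0.26 − 0.24 − 0.14 + 0.10 = 0.92

0.92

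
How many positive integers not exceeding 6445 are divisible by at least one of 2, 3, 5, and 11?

4882

floor(6445/2) + floor(6445/3) + floor(6445/5) + floor(6445/11) − floor(6445/6) − floor(6445/10) − floor(6445/22) − floor(6445/15) − floor(6445/33) − floor(6445/55) + floor(6445/30) + floor(6445/66) + floor(6445/110) + floor(6445/165) − floor(6445/330) = 3222 + 2148 + 1289 + 585 − 1074 − 644 − 292 − 429 − 195 − 117 + 214 + 97 + 58 + 39 − 19 = 4882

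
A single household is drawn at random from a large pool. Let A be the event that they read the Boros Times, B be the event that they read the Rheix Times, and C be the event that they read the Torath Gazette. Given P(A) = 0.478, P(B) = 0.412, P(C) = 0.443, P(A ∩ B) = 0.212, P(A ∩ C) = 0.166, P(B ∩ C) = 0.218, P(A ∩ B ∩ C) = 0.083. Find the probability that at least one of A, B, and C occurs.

0.820

Inclusion–exclusion gives
P(A ∪ B ∪ C) = 0.478 + 0.412 + 0.443 − 0.212 − 0.166 − 0.218 + 0.083 = 0.820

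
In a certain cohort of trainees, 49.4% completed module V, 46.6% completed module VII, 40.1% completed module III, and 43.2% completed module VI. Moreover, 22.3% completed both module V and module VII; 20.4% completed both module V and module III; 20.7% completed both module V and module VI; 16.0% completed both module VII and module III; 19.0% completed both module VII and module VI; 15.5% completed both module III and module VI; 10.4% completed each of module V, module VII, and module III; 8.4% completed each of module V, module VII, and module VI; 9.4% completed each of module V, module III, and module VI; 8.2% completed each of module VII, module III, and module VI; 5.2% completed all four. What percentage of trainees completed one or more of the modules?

96.6%

P(at least one) = 49.4 + 46.6 + 40.1 + 43.2 − 22.3 − 20.4 − 20.7 − 16.0 − 19.0 − 15.5 + 10.4 + 8.4 + 9.4 + 8.2 − 5.2 = 96.6%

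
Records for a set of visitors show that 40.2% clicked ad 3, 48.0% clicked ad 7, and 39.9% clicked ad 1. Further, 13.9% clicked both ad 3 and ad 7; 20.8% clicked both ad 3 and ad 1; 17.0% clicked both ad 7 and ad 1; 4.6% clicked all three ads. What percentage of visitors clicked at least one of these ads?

P(union) = 40.2 + 48.0 + 39.9 − 13.9 − 20.8 − 17.0 + 4.6 = 81.0%

81.0%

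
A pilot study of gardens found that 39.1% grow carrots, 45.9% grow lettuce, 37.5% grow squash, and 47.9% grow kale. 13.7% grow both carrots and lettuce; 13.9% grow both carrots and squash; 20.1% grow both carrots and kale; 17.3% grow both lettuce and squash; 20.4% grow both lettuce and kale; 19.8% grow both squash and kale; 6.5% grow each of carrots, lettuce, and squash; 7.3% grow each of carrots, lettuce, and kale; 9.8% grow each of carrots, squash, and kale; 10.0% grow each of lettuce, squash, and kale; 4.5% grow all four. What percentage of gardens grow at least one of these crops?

By inclusion-exclusion,
P(union) = 39.1 + 45.9 + 37.5 + 47.9 − 13.7 − 13.9 − 20.1 − 17.3 − 20.4 − 19.8 + 6.5 + 7.3 + 9.8 + 10.0 − 4.5 = 94.3%

94.3%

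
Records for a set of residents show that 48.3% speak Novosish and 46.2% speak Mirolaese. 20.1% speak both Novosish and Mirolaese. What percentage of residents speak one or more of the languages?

P(at least one) = 48.3 + 46.2 − 20.1 = 74.4%

74.4%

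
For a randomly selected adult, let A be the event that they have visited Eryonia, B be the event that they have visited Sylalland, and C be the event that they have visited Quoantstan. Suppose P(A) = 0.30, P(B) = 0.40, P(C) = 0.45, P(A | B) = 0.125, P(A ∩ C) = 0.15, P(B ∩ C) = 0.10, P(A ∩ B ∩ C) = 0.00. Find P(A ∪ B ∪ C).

0.85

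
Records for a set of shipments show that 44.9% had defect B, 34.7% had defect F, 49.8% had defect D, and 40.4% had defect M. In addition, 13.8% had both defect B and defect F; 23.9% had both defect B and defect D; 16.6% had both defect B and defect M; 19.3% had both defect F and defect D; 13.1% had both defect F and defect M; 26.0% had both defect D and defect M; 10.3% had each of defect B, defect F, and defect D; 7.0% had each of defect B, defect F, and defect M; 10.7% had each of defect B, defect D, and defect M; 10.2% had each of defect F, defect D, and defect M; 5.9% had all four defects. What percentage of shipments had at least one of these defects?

P(union) = 44.9 + 34.7 + 49.8 + 40.4 − 13.8 − 23.9 − 16.6 − 19.3 − 13.1 − 26.0 + 10.3 + 7.0 + 10.7 + 10.2 − 5.9 = 89.4%

89.4%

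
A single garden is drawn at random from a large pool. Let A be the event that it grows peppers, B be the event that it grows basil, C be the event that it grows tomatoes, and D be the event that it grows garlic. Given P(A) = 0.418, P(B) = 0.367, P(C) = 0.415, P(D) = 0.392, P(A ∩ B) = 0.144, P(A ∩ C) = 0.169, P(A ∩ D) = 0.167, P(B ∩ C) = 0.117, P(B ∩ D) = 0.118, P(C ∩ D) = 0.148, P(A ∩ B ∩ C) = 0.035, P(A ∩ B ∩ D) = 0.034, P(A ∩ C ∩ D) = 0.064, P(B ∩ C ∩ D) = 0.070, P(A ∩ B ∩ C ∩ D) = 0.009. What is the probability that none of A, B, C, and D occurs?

0.077

P(A ∪ B ∪ C ∪ D) = 0.418 + 0.367 + 0.415 + 0.392 − 0.144 − 0.169 − 0.167 − 0.117 − 0.118 − 0.148 + 0.035 + 0.034 + 0.064 + 0.070 − 0.009 = 0.923
P(none) = 1 − 0.923 = 0.077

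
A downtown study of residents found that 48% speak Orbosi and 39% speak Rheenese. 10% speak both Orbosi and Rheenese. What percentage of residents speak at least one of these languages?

77%

By inclusion–exclusion:
P(union) = 48 + 39 − 10 = 77%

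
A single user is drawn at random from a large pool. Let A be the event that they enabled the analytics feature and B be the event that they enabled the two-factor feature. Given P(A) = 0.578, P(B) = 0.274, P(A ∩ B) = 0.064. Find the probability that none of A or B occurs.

0.212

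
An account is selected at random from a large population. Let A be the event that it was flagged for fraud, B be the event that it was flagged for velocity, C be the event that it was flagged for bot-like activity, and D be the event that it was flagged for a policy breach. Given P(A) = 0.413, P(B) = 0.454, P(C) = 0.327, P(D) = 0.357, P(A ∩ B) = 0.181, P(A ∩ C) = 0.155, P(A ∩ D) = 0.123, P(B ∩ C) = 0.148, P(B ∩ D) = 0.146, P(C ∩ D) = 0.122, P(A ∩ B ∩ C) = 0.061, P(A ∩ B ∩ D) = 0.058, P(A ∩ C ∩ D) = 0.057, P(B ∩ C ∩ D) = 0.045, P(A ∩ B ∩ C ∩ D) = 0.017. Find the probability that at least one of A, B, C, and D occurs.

Using inclusion–exclusion:
P(A ∪ B ∪ C ∪ D) = 0.413 + 0.454 + 0.327 + 0.357 − 0.181 − 0.155 − 0.123 − 0.148 − 0.146 − 0.122 + 0.061 + 0.058 + 0.057 + 0.045 − 0.017 = 0.880

0.880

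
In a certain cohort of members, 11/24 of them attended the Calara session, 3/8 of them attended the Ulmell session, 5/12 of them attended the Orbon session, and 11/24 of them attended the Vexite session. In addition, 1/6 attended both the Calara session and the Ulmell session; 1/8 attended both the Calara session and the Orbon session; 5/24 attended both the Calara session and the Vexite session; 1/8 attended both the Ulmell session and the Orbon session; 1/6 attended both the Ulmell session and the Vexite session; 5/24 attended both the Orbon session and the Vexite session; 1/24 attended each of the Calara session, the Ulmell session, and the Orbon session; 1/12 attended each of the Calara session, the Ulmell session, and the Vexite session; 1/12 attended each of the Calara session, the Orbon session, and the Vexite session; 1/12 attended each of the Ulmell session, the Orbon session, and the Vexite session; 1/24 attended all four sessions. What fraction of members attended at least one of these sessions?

23/24

P(union) = 11/24 + 3/8 + 5/12 + 11/24 − 1/6 − 1/8 − 5/24 − 1/8 − 1/6 − 5/24 + 1/24 + 1/12 + 1/12 + 1/12 − 1/24 = 23/24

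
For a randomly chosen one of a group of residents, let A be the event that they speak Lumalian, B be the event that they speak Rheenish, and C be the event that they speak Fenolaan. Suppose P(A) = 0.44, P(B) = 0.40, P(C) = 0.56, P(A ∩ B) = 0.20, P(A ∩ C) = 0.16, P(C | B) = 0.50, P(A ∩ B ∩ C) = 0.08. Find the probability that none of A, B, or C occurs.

P(B ∩ C) = P(B)·P(C|B) = 0.40 × 0.50 = 0.20
P(A ∪ B ∪ C) = 0.44 + 0.40 + 0.56 − 0.20 − 0.16 − 0.20 + 0.08 = 0.92
P(none) = 1 − 0.92 = 0.08

0.08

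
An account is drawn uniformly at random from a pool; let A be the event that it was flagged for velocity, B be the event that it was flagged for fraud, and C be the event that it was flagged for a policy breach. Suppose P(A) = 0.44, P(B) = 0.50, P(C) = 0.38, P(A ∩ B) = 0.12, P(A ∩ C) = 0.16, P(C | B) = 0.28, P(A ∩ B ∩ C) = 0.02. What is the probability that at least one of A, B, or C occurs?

0.92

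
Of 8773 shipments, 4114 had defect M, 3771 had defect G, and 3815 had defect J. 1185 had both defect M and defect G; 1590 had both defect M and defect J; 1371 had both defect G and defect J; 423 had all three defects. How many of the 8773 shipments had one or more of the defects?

|at least one| = 4114 + 3771 + 3815 − 1185 − 1590 − 1371 + 423 = 7977

7977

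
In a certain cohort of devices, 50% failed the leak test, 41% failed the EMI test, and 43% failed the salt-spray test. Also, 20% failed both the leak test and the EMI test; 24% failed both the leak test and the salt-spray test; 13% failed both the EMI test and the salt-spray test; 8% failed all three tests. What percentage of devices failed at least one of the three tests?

Inclusion–exclusion gives
P(≥1) = 50 + 41 + 43 − 20 − 24 − 13 + 8 = 85%

85%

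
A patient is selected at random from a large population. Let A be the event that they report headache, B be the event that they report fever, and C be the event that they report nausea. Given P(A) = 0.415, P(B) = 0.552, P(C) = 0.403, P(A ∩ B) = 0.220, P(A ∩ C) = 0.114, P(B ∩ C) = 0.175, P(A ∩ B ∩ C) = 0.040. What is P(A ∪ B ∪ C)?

0.901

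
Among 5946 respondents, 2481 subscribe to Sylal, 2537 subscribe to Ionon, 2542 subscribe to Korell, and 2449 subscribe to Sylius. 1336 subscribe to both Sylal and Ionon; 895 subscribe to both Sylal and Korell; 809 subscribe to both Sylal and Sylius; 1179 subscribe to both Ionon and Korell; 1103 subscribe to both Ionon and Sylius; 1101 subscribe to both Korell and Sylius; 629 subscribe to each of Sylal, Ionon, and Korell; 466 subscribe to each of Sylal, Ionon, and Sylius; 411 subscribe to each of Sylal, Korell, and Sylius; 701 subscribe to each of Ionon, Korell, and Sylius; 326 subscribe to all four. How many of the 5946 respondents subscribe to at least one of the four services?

5467

N(≥1) = 2481 + 2537 + 2542 + 2449 − 1336 − 895 − 809 − 1179 − 1103 − 1101 + 629 + 466 + 411 + 701 − 326 = 5467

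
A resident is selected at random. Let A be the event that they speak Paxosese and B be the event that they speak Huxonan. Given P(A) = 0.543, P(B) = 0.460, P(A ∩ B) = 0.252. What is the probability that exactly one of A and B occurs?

By inclusion–exclusion (exactly-one form):
P(exactly one) = 0.543 + 0.460 − 2·0.252 = 0.499

0.499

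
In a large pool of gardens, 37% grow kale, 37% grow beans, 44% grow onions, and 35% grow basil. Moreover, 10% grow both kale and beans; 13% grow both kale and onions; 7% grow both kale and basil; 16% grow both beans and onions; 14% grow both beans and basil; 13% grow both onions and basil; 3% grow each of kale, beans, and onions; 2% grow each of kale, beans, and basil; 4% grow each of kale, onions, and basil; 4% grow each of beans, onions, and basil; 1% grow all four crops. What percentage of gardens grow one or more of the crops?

92%

P(at least one) = 37 + 37 + 44 + 35 − 10 − 13 − 7 − 16 − 14 − 13 + 3 + 2 + 4 + 4 − 1 = 92%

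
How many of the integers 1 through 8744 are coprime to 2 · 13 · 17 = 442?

3799

By inclusion–exclusion:
⌊8744/2⌋ + ⌊8744/13⌋ + ⌊8744/17⌋ − ⌊8744/26⌋ − ⌊8744/34⌋ − ⌊8744/221⌋ + ⌊8744/442⌋ = 4372 + 672 + 514 − 336 − 257 − 39 + 19 = 4945
8744 − 4945 = 3799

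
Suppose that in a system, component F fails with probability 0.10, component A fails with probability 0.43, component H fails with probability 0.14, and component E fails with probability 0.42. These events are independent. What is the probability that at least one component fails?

Since the events are independent, P(none) is the product of the individual non-occurrence probabilities.
P(none) = (1 − 0.10) × (1 − 0.43) × (1 − 0.14) × (1 − 0.42) = 0.90 × 0.57 × 0.86 × 0.58 = 0.2558844
P(at least one) = 1 − 0.2558844 = 0.7441156

0.7441156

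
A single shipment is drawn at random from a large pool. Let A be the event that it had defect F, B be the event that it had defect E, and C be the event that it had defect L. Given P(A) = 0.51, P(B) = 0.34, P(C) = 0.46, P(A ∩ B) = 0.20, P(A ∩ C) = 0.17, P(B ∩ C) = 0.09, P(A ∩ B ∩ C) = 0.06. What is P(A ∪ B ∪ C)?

0.91

Using inclusion–exclusion:
P(A ∪ B ∪ C) = 0.51 + 0.34 + 0.46 − 0.20 − 0.17 − 0.09 + 0.06 = 0.91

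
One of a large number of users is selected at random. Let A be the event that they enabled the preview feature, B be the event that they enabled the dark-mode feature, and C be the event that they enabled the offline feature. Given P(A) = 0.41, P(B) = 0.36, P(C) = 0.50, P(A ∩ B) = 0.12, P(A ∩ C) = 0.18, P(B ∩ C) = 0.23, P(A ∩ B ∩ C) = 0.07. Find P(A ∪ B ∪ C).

P(A ∪ B ∪ C) = 0.41 + 0.36 + 0.50 − 0.12 − 0.18 − 0.23 + 0.07 = 0.81

0.81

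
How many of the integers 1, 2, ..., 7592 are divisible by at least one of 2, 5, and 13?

4789

Inclusion–exclusion gives
3796 + 1518 + 584 − 759 − 292 − 116 + 58 = 4789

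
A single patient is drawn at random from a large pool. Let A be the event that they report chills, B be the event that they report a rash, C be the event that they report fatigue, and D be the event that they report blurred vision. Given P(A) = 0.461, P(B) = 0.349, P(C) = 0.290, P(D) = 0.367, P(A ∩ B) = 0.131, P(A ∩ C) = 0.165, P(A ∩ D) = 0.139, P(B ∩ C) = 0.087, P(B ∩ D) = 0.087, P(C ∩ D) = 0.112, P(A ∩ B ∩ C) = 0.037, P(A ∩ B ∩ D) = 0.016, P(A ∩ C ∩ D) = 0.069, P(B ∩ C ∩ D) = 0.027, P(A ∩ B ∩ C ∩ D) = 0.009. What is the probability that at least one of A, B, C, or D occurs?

0.886

P(A ∪ B ∪ C ∪ D) = 0.461 + 0.349 + 0.290 + 0.367 − 0.131 − 0.165 − 0.139 − 0.087 − 0.087 − 0.112 + 0.037 + 0.016 + 0.069 + 0.027 − 0.009 = 0.886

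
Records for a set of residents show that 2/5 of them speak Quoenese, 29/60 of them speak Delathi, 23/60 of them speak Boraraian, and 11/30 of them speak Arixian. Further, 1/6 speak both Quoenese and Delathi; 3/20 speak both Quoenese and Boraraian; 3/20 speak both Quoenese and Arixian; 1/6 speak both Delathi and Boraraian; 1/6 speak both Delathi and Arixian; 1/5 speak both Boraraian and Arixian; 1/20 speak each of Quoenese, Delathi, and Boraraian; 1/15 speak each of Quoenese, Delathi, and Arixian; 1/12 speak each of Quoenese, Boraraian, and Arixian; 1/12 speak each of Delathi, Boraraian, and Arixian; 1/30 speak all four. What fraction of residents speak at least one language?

53/60

Apply inclusion-exclusion:
P(≥1) = 2/5 + 29/60 + 23/60 + 11/30 − 1/6 − 3/20 − 3/20 − 1/6 − 1/6 − 1/5 + 1/20 + 1/15 + 1/12 + 1/12 − 1/30 = 53/60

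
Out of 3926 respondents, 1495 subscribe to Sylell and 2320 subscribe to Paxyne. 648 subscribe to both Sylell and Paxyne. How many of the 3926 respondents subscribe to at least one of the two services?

Inclusion–exclusion gives
|union| = 1495 + 2320 − 648 = 3167

3167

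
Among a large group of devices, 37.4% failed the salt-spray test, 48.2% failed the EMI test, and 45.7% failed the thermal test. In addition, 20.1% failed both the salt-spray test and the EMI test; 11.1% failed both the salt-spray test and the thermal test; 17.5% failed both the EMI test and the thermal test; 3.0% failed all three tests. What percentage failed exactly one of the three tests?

42.9%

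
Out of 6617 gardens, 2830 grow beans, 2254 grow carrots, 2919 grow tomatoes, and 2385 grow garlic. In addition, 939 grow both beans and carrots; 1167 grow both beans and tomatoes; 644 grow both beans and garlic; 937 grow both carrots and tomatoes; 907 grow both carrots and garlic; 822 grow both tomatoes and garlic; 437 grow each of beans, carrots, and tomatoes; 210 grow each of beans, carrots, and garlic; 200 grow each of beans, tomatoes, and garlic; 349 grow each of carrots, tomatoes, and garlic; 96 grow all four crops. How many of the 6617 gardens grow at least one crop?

6072

By inclusion-exclusion,
|union| = 2830 + 2254 + 2919 + 2385 − 939 − 1167 − 644 − 937 − 907 − 822 + 437 + 210 + 200 + 349 − 96 = 6072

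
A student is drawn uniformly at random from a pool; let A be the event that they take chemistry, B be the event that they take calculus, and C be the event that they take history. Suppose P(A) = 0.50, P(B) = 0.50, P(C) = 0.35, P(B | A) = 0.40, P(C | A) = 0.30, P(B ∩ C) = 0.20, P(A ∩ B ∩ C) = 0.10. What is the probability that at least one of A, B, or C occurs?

P(A ∩ B) = P(A)·P(B|A) = 0.50 × 0.40 = 0.20
P(A ∩ C) = P(A)·P(C|A) = 0.50 × 0.30 = 0.15
Inclusion–exclusion gives
P(A ∪ B ∪ C) = 0.50 + 0.50 + 0.35 − 0.20 − 0.15 − 0.20 + 0.10 = 0.90

0.90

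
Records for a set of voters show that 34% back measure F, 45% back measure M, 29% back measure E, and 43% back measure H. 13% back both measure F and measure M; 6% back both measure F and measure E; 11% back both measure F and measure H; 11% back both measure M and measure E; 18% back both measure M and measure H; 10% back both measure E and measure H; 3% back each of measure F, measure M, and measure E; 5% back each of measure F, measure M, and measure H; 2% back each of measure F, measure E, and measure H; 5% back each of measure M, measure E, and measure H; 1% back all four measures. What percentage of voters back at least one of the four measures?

96%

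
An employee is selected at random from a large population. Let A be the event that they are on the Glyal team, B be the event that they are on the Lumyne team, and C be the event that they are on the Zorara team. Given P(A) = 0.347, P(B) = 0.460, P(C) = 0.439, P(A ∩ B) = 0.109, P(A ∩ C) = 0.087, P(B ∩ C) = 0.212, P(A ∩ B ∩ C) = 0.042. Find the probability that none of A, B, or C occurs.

Using inclusion–exclusion:
P(A ∪ B ∪ C) = 0.347 + 0.460 + 0.439 − 0.109 − 0.087 − 0.212 + 0.042 = 0.880
P(none) = 1 − 0.880 = 0.120

0.120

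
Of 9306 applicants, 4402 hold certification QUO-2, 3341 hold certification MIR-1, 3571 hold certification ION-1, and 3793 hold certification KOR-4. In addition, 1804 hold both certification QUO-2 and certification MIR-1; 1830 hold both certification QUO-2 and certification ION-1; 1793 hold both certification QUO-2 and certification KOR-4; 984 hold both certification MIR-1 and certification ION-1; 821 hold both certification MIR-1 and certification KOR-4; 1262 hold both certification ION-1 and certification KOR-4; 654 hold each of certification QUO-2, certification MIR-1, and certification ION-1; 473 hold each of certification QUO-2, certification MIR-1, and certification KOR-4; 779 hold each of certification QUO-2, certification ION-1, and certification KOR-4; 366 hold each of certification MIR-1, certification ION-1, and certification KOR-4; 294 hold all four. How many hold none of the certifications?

715

|union| = 4402 + 3341 + 3571 + 3793 − 1804 − 1830 − 1793 − 984 − 821 − 1262 + 654 + 473 + 779 + 366 − 294 = 8591
None: 9306 − 8591 = 715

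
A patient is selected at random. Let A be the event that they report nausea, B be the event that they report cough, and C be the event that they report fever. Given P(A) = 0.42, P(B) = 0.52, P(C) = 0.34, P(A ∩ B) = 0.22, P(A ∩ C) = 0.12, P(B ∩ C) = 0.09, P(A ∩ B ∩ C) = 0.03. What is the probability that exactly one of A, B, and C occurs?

0.51

Using the inclusion–exclusion count for exactly one event:
P(exactly one) = 0.42 + 0.52 + 0.34 − 2·0.22 − 2·0.12 − 2·0.09 + 3·0.03 = 0.51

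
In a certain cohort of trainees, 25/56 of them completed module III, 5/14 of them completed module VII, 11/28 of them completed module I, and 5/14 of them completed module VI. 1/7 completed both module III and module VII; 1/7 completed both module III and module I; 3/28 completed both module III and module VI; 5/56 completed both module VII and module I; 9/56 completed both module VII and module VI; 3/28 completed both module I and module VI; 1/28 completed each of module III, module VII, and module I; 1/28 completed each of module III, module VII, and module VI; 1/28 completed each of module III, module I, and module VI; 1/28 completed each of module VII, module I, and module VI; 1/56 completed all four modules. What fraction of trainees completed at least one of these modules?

13/14

By inclusion-exclusion,
P(union) = 25/56 + 5/14 + 11/28 + 5/14 − 1/7 − 1/7 − 3/28 − 5/56 − 9/56 − 3/28 + 1/28 + 1/28 + 1/28 + 1/28 − 1/56 = 13/14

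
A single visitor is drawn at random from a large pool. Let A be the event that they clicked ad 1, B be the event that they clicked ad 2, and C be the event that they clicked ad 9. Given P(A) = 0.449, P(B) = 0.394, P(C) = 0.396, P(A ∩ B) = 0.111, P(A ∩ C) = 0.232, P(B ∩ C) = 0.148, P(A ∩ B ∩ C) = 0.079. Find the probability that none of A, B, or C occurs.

0.173

Inclusion–exclusion gives
P(A ∪ B ∪ C) = 0.449 + 0.394 + 0.396 − 0.111 − 0.232 − 0.148 + 0.079 = 0.827
P(none) = 1 − 0.827 = 0.173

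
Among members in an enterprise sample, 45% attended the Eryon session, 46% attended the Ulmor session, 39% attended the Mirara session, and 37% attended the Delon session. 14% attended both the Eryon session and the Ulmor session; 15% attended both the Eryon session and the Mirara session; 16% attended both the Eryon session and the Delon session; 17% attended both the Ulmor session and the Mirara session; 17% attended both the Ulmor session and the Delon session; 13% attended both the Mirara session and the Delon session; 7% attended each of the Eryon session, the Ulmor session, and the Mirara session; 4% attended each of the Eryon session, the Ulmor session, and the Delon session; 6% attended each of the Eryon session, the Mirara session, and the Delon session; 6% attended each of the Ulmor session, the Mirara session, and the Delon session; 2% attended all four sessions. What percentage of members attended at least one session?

By inclusion-exclusion,
P(union) = 45 + 46 + 39 + 37 − 14 − 15 − 16 − 17 − 17 − 13 + 7 + 4 + 6 + 6 − 2 = 96%

96%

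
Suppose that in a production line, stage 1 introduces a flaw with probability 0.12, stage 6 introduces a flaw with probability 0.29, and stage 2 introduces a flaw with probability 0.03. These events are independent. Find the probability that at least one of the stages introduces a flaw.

P(none) = (1 − 0.12) × (1 − 0.29) × (1 − 0.03) = 0.88 × 0.71 × 0.97 = 0.606056
P(at least one) = 1 − 0.606056 = 0.393944

0.393944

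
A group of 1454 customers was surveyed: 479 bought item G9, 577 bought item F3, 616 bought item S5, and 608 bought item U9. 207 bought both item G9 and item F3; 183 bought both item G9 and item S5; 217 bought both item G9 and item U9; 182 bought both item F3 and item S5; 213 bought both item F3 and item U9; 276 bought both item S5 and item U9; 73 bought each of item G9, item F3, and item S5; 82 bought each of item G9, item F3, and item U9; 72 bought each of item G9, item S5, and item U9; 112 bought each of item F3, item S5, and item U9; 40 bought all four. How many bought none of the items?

153

Inclusion–exclusion gives
N(≥1) = 479 + 577 + 616 + 608 − 207 − 183 − 217 − 182 − 213 − 276 + 73 + 82 + 72 + 112 − 40 = 1301
None: 1454 − 1301 = 153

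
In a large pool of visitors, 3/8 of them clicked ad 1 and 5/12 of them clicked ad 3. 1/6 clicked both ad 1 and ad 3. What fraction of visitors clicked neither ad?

P(union) = 3/8 + 5/12 − 1/6 = 5/8
P(none) = 1 − 5/8 = 3/8

3/8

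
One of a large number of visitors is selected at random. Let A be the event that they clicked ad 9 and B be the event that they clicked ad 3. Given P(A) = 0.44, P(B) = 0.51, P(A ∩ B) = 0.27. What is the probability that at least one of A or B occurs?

By inclusion–exclusion:
P(A ∪ B) = 0.44 + 0.51 − 0.27 = 0.68

0.68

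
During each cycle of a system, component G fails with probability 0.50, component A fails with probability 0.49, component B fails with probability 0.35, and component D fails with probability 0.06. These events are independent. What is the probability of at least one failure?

0.844195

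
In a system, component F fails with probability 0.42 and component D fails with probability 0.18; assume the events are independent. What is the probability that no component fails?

Since the events are independent, P(none) is the product of the individual non-occurrence probabilities.
P(none) = (1 − 0.42) × (1 − 0.18) = 0.58 × 0.82 = 0.4756

0.4756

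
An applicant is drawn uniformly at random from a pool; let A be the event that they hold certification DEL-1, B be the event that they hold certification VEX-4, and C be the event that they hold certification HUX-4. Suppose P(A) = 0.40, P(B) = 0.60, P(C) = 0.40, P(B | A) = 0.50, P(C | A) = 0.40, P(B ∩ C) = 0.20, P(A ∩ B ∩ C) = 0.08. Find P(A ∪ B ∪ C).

0.92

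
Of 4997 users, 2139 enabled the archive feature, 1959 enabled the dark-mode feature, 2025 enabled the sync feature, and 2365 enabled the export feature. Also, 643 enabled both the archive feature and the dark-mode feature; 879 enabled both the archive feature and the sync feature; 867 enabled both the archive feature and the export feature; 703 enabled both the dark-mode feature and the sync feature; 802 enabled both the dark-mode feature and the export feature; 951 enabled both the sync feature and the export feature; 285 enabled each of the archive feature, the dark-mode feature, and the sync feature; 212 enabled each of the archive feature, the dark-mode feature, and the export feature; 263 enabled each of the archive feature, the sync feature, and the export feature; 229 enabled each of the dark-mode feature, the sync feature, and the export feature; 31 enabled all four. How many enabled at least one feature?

N(≥1) = 2139 + 1959 + 2025 + 2365 − 643 − 879 − 867 − 703 − 802 − 951 + 285 + 212 + 263 + 229 − 31 = 4601

4601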